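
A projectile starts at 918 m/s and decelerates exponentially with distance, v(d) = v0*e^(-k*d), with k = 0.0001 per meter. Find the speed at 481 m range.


v = v0*exp(-k*d) = 918*exp(-0.0001*481) = 874.9 m/s

874.9 m/s


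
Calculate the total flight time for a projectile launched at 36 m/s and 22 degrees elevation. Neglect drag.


T = 2*v0*sin(theta)/g = 2*36*sin(22°)/9.81 = 2.749 s

2.749 s


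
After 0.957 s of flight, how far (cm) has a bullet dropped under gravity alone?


drop = 0.5*g*t^2 = 0.5*9.81*0.957^2 = 4.49224 m ≈ 449.2 cm

449.2 cm


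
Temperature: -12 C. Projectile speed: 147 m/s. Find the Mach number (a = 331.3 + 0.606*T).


a = 331.3 + 0.606*(-12) = 324.028 m/s
M = v/a = 147/324.028 = 0.4537

0.4537


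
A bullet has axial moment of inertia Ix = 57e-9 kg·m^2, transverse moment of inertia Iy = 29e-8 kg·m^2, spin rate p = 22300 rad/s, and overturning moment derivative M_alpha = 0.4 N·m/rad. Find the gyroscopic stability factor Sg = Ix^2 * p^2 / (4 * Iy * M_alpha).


Sg = Ix^2 * p^2 / (4 * Iy * M_alpha) = (57e-9)^2 * 22300^2 / (4 * 29e-8 * 0.4) = 3.482

3.482


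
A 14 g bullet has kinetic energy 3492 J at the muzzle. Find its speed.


v = sqrt(2*E/m) = sqrt(2*3492/0.014) = 706.3 m/s

706.3 m/s


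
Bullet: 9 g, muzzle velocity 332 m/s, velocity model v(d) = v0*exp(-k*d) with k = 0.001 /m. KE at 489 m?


v = v0*exp(-k*d) = 332*exp(-0.001*489) = 203.595 m/s
E = 0.5*m*v^2 = 0.5*0.009*203.595^2 = 186.5 J

186.5 J


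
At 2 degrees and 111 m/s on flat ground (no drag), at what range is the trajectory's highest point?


R = v0^2*sin(2*theta)/g = 111^2*sin(2*2°)/9.81 = 87.6116 m
apex_dist = R/2 = 87.6116/2 = 43.81 m

43.81 m


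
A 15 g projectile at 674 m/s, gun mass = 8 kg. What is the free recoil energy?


v_r = m_p*v_p/m_gun = 0.015*674/8 = 1.26375 m/s, E_r = 0.5*m_gun*v_r^2 = 0.5*8*1.26375^2 = 6.388 J

6.388 J


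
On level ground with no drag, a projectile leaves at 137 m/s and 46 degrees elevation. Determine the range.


R = v0^2 * sin(2*theta) / g = 137^2 * sin(2*46°) / 9.81 = 1912 m

1912 m


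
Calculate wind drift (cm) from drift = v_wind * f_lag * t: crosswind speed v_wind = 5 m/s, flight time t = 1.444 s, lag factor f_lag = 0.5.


drift = v_wind * lag * t = 5 * 0.5 * 1.444 = 3.61 m ≈ 361 cm

361 cm


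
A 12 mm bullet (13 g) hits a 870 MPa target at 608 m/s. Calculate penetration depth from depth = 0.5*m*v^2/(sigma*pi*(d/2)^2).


A = pi*(d/2)^2 = pi*(12/2)^2 = 113.097 mm^2
E = 0.5*m*v^2 = 0.5*0.013*608^2 = 2402.82 J
depth = E/(sigma*A) = 2402.82 J / (870 MPa * 113.097 mm^2) = 2402.82/(870 * 113.097) m = 0.0244202 m ≈ 24.42 mm

24.42 mm


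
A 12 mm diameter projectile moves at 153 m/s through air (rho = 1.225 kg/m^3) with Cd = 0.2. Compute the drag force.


A = pi*(d/2)^2 = pi*(12/2000)^2 = 1.13097e-04 m^2
Fd = 0.5*Cd*rho*A*v^2 = 0.5*0.2*1.225*1.13097e-04*153^2 = 0.3243 N

0.3243 N


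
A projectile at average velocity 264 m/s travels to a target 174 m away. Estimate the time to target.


t = d/v = 174/264 = 0.6591 s

0.6591 s


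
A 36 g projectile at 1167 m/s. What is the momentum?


p = m*v = 0.036*1167 = 42.01 kg·m/s

42.01 kg·m/s


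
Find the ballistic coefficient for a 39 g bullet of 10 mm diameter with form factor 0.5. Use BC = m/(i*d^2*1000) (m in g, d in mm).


BC = m/(i*d^2*1000) = 39/(0.5 * 10^2 * 1000) = 0.00078

0.00078


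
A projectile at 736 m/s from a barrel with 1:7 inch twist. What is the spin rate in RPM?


twist_m = 7*0.0254 = 0.1778 m
spin = v/twist = 736/0.1778 = 4139.483 rev/s
RPM = spin*60 = 4139.483*60 ≈ 248369 RPM

248369 RPM


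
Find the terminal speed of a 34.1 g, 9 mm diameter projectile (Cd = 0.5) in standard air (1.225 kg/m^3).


A = pi*(d/2)^2 = pi*(9/2000)^2 = 6.36173e-05 m^2
vt = sqrt(2mg/(Cd*rho*A)) = sqrt(2*0.0341*9.81/(0.5 * 1.225 * 6.36173e-05)) = 131 m/s

131 m/s


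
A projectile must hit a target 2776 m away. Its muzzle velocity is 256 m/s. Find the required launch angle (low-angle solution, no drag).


sin(2*theta) = R*g/v0^2 = 2776*9.81/256^2 = 0.415536, theta = arcsin(0.415536)/2 = 12.28°

12.28 degrees


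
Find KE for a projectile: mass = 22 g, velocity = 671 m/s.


E = 0.5*m*v^2 = 0.5*0.022*671^2 = 4953 J

4953 J


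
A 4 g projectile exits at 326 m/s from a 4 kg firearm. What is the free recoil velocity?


v_recoil = m_p * v_p / m_gun = 0.004 * 326 / 4 = 0.326 m/s

0.326 m/s


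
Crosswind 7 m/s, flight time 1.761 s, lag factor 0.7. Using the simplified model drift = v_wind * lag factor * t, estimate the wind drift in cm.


drift = v_wind * lag * t = 7 * 0.7 * 1.761 = 8.6289 m ≈ 862.9 cm

862.9 cm


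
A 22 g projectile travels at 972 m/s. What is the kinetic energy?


E = 0.5*m*v^2 = 0.5*0.022*972^2 = 10393 J

10393 J


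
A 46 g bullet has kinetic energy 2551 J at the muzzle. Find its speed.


v = sqrt(2*E/m) = sqrt(2*2551/0.046) = 333 m/s

333 m/s


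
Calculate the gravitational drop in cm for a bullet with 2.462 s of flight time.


drop = 0.5*g*t^2 = 0.5*9.81*2.462^2 = 29.7314 m ≈ 2973 cm

2973 cm


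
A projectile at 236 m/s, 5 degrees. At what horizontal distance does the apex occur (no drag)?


R = v0^2*sin(2*theta)/g = 236^2*sin(2*5°)/9.81 = 985.883 m
apex_dist = R/2 = 985.883/2 = 492.9 m

492.9 m


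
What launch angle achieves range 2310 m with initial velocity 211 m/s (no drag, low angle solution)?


sin(2*theta) = R*g/v0^2 = 2310*9.81/211^2 = 0.508998, theta = arcsin(0.508998)/2 = 15.3°

15.3 degrees


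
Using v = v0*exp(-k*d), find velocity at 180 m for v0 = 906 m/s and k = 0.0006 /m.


v = v0*exp(-k*d) = 906*exp(-0.0006*180) = 813.3 m/s

813.3 m/s


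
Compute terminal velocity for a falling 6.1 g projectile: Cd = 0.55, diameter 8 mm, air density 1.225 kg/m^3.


A = pi*(d/2)^2 = pi*(8/2000)^2 = 5.02655e-05 m^2
vt = sqrt(2mg/(Cd*rho*A)) = sqrt(2*0.0061*9.81/(0.55 * 1.225 * 5.02655e-05)) = 59.45 m/s

59.45 m/s


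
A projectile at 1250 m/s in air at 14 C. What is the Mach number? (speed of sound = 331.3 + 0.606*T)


a = 331.3 + 0.606*(14) = 339.784 m/s
M = v/a = 1250/339.784 = 3.679

3.679


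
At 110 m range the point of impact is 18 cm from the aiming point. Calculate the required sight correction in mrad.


1 mrad subtends 1 cm per 10 m of range, so adj = error_cm / (dist_m / 10) = 18 / (110/10) = 1.636 mrad

1.636 mrad


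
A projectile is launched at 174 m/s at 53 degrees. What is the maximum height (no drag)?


H = (v0*sin(theta))^2 / (2g) = (174*sin(53°))^2 / (2*9.81) = 984.2 m

984.2 m


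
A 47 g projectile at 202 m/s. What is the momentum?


p = m*v = 0.047*202 = 9.494 kg·m/s

9.494 kg·m/s


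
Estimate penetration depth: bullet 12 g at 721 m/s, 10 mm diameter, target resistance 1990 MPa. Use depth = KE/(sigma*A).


A = pi*(d/2)^2 = pi*(10/2)^2 = 78.5398 mm^2
E = 0.5*m*v^2 = 0.5*0.012*721^2 = 3119.05 J
depth = E/(sigma*A) = 3119.05 J / (1990 MPa * 78.5398 mm^2) = 3119.05/(1990 * 78.5398) m = 0.0199562 m ≈ 19.96 mm

19.96 mm


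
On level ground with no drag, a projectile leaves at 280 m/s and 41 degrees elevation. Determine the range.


R = v0^2 * sin(2*theta) / g = 280^2 * sin(2*41°) / 9.81 = 7914 m

7914 m


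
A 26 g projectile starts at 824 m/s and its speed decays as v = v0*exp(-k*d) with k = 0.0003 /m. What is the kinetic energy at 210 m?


v = v0*exp(-k*d) = 824*exp(-0.0003*210) = 773.689 m/s
E = 0.5*m*v^2 = 0.5*0.026*773.689^2 = 7782 J

7782 J


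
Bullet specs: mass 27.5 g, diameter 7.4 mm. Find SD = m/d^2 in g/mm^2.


SD = m/d^2 = 27.5/7.4^2 = 0.5022 g/mm^2

0.5022 g/mm^2


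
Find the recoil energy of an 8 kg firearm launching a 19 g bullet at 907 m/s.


v_r = m_p*v_p/m_gun = 0.019*907/8 = 2.15413 m/s, E_r = 0.5*m_gun*v_r^2 = 0.5*8*2.15413^2 = 18.56 J

18.56 J


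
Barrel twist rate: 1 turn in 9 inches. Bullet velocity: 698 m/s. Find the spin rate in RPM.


twist_m = 9*0.0254 = 0.2286 m
spin = v/twist = 698/0.2286 = 3053.368 rev/s
RPM = spin*60 = 3053.368*60 ≈ 183202 RPM

183202 RPM


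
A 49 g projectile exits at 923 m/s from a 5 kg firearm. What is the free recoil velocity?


v_recoil = m_p * v_p / m_gun = 0.049 * 923 / 5 = 9.045 m/s

9.045 m/s


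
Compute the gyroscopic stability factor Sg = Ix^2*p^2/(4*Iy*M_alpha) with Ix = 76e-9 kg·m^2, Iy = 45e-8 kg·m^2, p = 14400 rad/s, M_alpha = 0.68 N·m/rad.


Sg = Ix^2 * p^2 / (4 * Iy * M_alpha) = (76e-9)^2 * 14400^2 / (4 * 45e-8 * 0.68) = 0.9785

0.9785


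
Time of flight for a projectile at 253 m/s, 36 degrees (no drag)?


T = 2*v0*sin(theta)/g = 2*253*sin(36°)/9.81 = 30.32 s

30.32 s


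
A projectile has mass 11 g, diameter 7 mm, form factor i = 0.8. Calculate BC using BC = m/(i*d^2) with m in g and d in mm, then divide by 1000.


BC = m/(i*d^2*1000) = 11/(0.8 * 7^2 * 1000) = 0.0002806

0.0002806


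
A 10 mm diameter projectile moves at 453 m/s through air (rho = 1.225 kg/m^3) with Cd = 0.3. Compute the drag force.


A = pi*(d/2)^2 = pi*(10/2000)^2 = 7.85398e-05 m^2
Fd = 0.5*Cd*rho*A*v^2 = 0.5*0.3*1.225*7.85398e-05*453^2 = 2.962 N

2.962 N


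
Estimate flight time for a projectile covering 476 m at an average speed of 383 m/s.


t = d/v = 476/383 = 1.243 s

1.243 s


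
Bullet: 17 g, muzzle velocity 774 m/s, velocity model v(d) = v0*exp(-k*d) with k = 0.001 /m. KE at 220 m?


v = v0*exp(-k*d) = 774*exp(-0.001*220) = 621.15 m/s
E = 0.5*m*v^2 = 0.5*0.017*621.15^2 = 3280 J

3280 J


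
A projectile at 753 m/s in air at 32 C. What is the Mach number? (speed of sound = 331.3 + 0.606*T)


a = 331.3 + 0.606*(32) = 350.692 m/s
M = v/a = 753/350.692 = 2.147

2.147


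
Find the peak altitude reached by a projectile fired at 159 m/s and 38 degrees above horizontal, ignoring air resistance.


H = (v0*sin(theta))^2 / (2g) = (159*sin(38°))^2 / (2*9.81) = 488.4 m

488.4 m


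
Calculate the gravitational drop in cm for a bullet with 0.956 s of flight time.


drop = 0.5*g*t^2 = 0.5*9.81*0.956^2 = 4.48286 m ≈ 448.3 cm

448.3 cm


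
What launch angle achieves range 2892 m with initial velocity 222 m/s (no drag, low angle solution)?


sin(2*theta) = R*g/v0^2 = 2892*9.81/222^2 = 0.575654, theta = arcsin(0.575654)/2 = 17.57°

17.57 degrees


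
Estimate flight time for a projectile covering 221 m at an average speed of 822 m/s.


t = d/v = 221/822 = 0.2689 s

0.2689 s


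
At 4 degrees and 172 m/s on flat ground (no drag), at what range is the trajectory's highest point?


R = v0^2*sin(2*theta)/g = 172^2*sin(2*4°)/9.81 = 419.704 m
apex_dist = R/2 = 419.704/2 = 209.9 m

209.9 m


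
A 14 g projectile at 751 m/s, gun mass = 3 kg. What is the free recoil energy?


v_r = m_p*v_p/m_gun = 0.014*751/3 = 3.50467 m/s, E_r = 0.5*m_gun*v_r^2 = 0.5*3*3.50467^2 = 18.42 J

18.42 J


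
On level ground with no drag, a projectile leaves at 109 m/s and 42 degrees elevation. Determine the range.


R = v0^2 * sin(2*theta) / g = 109^2 * sin(2*42°) / 9.81 = 1204 m

1204 m


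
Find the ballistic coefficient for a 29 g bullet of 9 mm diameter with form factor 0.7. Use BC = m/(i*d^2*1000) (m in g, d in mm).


BC = m/(i*d^2*1000) = 29/(0.7 * 9^2 * 1000) = 0.0005115

0.0005115


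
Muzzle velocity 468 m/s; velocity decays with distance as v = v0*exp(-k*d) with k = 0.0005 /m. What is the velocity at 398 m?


v = v0*exp(-k*d) = 468*exp(-0.0005*398) = 383.5 m/s

383.5 m/s


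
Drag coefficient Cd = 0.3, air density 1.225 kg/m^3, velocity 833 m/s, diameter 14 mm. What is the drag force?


A = pi*(d/2)^2 = pi*(14/2000)^2 = 1.53938e-04 m^2
Fd = 0.5*Cd*rho*A*v^2 = 0.5*0.3*1.225*1.53938e-04*833^2 = 19.63 N

19.63 N


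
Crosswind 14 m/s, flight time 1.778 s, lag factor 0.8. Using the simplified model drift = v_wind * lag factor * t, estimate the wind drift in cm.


drift = v_wind * lag * t = 14 * 0.8 * 1.778 = 19.9136 m ≈ 1991 cm

1991 cm


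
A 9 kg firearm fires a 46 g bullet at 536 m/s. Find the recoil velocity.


v_recoil = m_p * v_p / m_gun = 0.046 * 536 / 9 = 2.74 m/s

2.74 m/s


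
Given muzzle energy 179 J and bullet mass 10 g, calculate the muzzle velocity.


v = sqrt(2*E/m) = sqrt(2*179/0.01) = 189.2 m/s

189.2 m/s


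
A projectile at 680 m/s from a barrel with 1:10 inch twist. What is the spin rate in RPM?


twist_m = 10*0.0254 = 0.254 m
spin = v/twist = 680/0.254 = 2677.165 rev/s
RPM = spin*60 = 2677.165*60 ≈ 160630 RPM

160630 RPM


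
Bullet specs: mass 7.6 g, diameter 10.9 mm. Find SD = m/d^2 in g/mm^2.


SD = m/d^2 = 7.6/10.9^2 = 0.06397 g/mm^2

0.06397 g/mm^2


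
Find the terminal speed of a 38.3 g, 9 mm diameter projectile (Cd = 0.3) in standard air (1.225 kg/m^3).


A = pi*(d/2)^2 = pi*(9/2000)^2 = 6.36173e-05 m^2
vt = sqrt(2mg/(Cd*rho*A)) = sqrt(2*0.0383*9.81/(0.3 * 1.225 * 6.36173e-05)) = 179.3 m/s

179.3 m/s


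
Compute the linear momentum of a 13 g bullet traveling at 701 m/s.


p = m*v = 0.013*701 = 9.113 kg·m/s

9.113 kg·m/s


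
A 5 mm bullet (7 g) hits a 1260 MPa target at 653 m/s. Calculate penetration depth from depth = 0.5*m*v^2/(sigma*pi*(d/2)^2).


A = pi*(d/2)^2 = pi*(5/2)^2 = 19.635 mm^2
E = 0.5*m*v^2 = 0.5*0.007*653^2 = 1492.43 J
depth = E/(sigma*A) = 1492.43 J / (1260 MPa * 19.635 mm^2) = 1492.43/(1260 * 19.635) m = 0.0603245 m ≈ 60.32 mm

60.32 mm


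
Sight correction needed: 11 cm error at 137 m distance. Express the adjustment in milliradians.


1 mrad subtends 1 cm per 10 m of range, so adj = error_cm / (dist_m / 10) = 11 / (137/10) = 0.8029 mrad

0.8029 mrad


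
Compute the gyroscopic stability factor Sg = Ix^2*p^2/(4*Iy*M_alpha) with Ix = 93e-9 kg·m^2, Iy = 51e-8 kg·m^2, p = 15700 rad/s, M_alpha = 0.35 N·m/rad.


Sg = Ix^2 * p^2 / (4 * Iy * M_alpha) = (93e-9)^2 * 15700^2 / (4 * 51e-8 * 0.35) = 2.986

2.986


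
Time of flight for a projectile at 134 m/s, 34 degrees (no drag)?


T = 2*v0*sin(theta)/g = 2*134*sin(34°)/9.81 = 15.28 s

15.28 s


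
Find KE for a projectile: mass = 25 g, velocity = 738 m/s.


E = 0.5*m*v^2 = 0.5*0.025*738^2 = 6808 J

6808 J


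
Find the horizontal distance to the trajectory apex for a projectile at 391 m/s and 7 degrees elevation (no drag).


R = v0^2*sin(2*theta)/g = 391^2*sin(2*7°)/9.81 = 3770.16 m
apex_dist = R/2 = 3770.16/2 = 1885 m

1885 m


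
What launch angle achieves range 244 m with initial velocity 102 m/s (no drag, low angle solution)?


sin(2*theta) = R*g/v0^2 = 244*9.81/102^2 = 0.230069, theta = arcsin(0.230069)/2 = 6.651°

6.651 degrees


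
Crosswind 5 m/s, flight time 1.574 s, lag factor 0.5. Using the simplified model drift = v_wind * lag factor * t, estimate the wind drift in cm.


drift = v_wind * lag * t = 5 * 0.5 * 1.574 = 3.935 m ≈ 393.5 cm

393.5 cm


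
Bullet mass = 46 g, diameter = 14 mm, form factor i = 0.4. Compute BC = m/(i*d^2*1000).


BC = m/(i*d^2*1000) = 46/(0.4 * 14^2 * 1000) = 0.0005867

0.0005867


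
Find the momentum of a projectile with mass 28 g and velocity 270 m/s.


p = m*v = 0.028*270 = 7.56 kg·m/s

7.56 kg·m/s


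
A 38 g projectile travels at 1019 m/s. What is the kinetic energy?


E = 0.5*m*v^2 = 0.5*0.038*1019^2 = 19729 J

19729 J


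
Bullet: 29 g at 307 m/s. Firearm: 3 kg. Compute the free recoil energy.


v_r = m_p*v_p/m_gun = 0.029*307/3 = 2.96767 m/s, E_r = 0.5*m_gun*v_r^2 = 0.5*3*2.96767^2 = 13.21 J

13.21 J


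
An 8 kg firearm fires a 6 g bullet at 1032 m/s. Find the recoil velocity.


v_recoil = m_p * v_p / m_gun = 0.006 * 1032 / 8 = 0.774 m/s

0.774 m/s


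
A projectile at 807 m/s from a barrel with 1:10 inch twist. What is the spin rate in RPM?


twist_m = 10*0.0254 = 0.254 m
spin = v/twist = 807/0.254 = 3177.165 rev/s
RPM = spin*60 = 3177.165*60 ≈ 190630 RPM

190630 RPM


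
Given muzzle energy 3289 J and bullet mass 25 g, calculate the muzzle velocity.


v = sqrt(2*E/m) = sqrt(2*3289/0.025) = 513 m/s

513 m/s


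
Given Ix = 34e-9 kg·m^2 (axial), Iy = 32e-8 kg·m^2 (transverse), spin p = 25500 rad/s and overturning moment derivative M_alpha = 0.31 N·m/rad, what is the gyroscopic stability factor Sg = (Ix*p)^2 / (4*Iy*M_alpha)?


Sg = Ix^2 * p^2 / (4 * Iy * M_alpha) = (34e-9)^2 * 25500^2 / (4 * 32e-8 * 0.31) = 1.894

1.894


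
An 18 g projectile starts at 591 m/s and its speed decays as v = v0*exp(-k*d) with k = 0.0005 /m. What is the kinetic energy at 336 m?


v = v0*exp(-k*d) = 591*exp(-0.0005*336) = 499.604 m/s
E = 0.5*m*v^2 = 0.5*0.018*499.604^2 = 2246 J

2246 J


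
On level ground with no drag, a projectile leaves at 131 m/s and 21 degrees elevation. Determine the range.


R = v0^2 * sin(2*theta) / g = 131^2 * sin(2*21°) / 9.81 = 1171 m

1171 m


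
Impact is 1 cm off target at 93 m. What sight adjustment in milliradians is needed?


1 mrad subtends 1 cm per 10 m of range, so adj = error_cm / (dist_m / 10) = 1 / (93/10) = 0.1075 mrad

0.1075 mrad


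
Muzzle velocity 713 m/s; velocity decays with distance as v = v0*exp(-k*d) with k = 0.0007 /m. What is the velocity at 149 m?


v = v0*exp(-k*d) = 713*exp(-0.0007*149) = 642.4 m/s

642.4 m/s


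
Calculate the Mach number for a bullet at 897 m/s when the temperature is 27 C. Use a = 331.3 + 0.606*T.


a = 331.3 + 0.606*(27) = 347.662 m/s
M = v/a = 897/347.662 = 2.58

2.58


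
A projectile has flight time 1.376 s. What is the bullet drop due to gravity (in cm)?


drop = 0.5*g*t^2 = 0.5*9.81*1.376^2 = 9.28701 m ≈ 928.7 cm

928.7 cm


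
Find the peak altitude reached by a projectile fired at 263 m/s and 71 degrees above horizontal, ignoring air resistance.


H = (v0*sin(theta))^2 / (2g) = (263*sin(71°))^2 / (2*9.81) = 3152 m

3152 m


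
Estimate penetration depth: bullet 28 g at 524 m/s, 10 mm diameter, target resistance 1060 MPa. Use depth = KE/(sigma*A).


A = pi*(d/2)^2 = pi*(10/2)^2 = 78.5398 mm^2
E = 0.5*m*v^2 = 0.5*0.028*524^2 = 3844.06 J
depth = E/(sigma*A) = 3844.06 J / (1060 MPa * 78.5398 mm^2) = 3844.06/(1060 * 78.5398) m = 0.0461737 m ≈ 46.17 mm

46.17 mm


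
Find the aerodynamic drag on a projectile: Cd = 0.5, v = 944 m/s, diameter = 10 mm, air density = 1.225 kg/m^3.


A = pi*(d/2)^2 = pi*(10/2000)^2 = 7.85398e-05 m^2
Fd = 0.5*Cd*rho*A*v^2 = 0.5*0.5*1.225*7.85398e-05*944^2 = 21.43 N

21.43 N


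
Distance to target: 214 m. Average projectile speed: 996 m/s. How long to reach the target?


t = d/v = 214/996 = 0.2149 s

0.2149 s


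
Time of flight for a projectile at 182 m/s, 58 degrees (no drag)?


T = 2*v0*sin(theta)/g = 2*182*sin(58°)/9.81 = 31.47 s

31.47 s


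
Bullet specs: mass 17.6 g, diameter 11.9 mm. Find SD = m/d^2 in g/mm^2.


SD = m/d^2 = 17.6/11.9^2 = 0.1243 g/mm^2

0.1243 g/mm^2


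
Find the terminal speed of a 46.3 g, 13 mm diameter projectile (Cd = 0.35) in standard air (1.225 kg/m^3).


A = pi*(d/2)^2 = pi*(13/2000)^2 = 1.32732e-04 m^2
vt = sqrt(2mg/(Cd*rho*A)) = sqrt(2*0.0463*9.81/(0.35 * 1.225 * 1.32732e-04)) = 126.3 m/s

126.3 m/s


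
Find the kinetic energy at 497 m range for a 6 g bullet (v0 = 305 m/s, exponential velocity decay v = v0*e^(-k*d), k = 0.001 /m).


v = v0*exp(-k*d) = 305*exp(-0.001*497) = 185.548 m/s
E = 0.5*m*v^2 = 0.5*0.006*185.548^2 = 103.3 J

103.3 J


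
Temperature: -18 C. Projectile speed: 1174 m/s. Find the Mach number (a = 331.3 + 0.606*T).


a = 331.3 + 0.606*(-18) = 320.392 m/s
M = v/a = 1174/320.392 = 3.664

3.664


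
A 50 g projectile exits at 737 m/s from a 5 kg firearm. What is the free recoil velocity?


v_recoil = m_p * v_p / m_gun = 0.05 * 737 / 5 = 7.37 m/s

7.37 m/s


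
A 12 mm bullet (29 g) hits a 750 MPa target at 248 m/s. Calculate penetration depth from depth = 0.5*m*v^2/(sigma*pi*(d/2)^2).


A = pi*(d/2)^2 = pi*(12/2)^2 = 113.097 mm^2
E = 0.5*m*v^2 = 0.5*0.029*248^2 = 891.808 J
depth = E/(sigma*A) = 891.808 J / (750 MPa * 113.097 mm^2) = 891.808/(750 * 113.097) m = 0.0105138 m ≈ 10.51 mm

10.51 mm


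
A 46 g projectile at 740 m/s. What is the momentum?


p = m*v = 0.046*740 = 34.04 kg·m/s

34.04 kg·m/s


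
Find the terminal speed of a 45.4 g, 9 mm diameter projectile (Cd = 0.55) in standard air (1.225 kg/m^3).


A = pi*(d/2)^2 = pi*(9/2000)^2 = 6.36173e-05 m^2
vt = sqrt(2mg/(Cd*rho*A)) = sqrt(2*0.0454*9.81/(0.55 * 1.225 * 6.36173e-05)) = 144.2 m/s

144.2 m/s


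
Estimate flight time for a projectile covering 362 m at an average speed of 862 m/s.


t = d/v = 362/862 = 0.42 s

0.42 s


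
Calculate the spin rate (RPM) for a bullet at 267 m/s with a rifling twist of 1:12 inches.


twist_m = 12*0.0254 = 0.3048 m
spin = v/twist = 267/0.3048 = 875.9843 rev/s
RPM = spin*60 = 875.9843*60 ≈ 52559 RPM

52559 RPM


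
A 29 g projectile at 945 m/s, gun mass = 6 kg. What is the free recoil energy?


v_r = m_p*v_p/m_gun = 0.029*945/6 = 4.5675 m/s, E_r = 0.5*m_gun*v_r^2 = 0.5*6*4.5675^2 = 62.59 J

62.59 J


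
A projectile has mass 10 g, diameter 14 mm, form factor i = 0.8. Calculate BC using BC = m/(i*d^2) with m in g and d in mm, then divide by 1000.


BC = m/(i*d^2*1000) = 10/(0.8 * 14^2 * 1000) = 6.378e-05

6.378e-05


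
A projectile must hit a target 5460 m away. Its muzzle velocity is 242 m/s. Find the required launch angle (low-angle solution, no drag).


sin(2*theta) = R*g/v0^2 = 5460*9.81/242^2 = 0.914599, theta = arcsin(0.914599)/2 = 33.07°

33.07 degrees


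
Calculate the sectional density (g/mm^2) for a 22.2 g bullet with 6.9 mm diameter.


SD = m/d^2 = 22.2/6.9^2 = 0.4663 g/mm^2

0.4663 g/mm^2


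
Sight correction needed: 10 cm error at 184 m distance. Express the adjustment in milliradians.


1 mrad subtends 1 cm per 10 m of range, so adj = error_cm / (dist_m / 10) = 10 / (184/10) = 0.5435 mrad

0.5435 mrad


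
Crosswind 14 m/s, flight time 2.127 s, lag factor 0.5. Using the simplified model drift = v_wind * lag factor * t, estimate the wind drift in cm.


drift = v_wind * lag * t = 14 * 0.5 * 2.127 = 14.889 m ≈ 1489 cm

1489 cm


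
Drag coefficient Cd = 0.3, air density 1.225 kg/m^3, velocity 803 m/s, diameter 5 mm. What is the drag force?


A = pi*(d/2)^2 = pi*(5/2000)^2 = 1.96350e-05 m^2
Fd = 0.5*Cd*rho*A*v^2 = 0.5*0.3*1.225*1.96350e-05*803^2 = 2.326 N

2.326 N


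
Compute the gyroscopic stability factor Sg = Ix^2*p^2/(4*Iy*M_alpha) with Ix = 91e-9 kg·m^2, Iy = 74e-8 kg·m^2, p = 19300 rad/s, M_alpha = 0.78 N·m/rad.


Sg = Ix^2 * p^2 / (4 * Iy * M_alpha) = (91e-9)^2 * 19300^2 / (4 * 74e-8 * 0.78) = 1.336

1.336


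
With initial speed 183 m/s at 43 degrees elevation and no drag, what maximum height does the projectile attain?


H = (v0*sin(theta))^2 / (2g) = (183*sin(43°))^2 / (2*9.81) = 793.9 m

793.9 m


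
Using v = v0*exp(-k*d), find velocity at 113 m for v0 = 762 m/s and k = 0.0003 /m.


v = v0*exp(-k*d) = 762*exp(-0.0003*113) = 736.6 m/s

736.6 m/s


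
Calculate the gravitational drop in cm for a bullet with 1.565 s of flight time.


drop = 0.5*g*t^2 = 0.5*9.81*1.565^2 = 12.0134 m ≈ 1201 cm

1201 cm


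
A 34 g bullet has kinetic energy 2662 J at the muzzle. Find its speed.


v = sqrt(2*E/m) = sqrt(2*2662/0.034) = 395.7 m/s

395.7 m/s


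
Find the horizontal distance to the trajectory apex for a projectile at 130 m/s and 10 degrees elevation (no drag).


R = v0^2*sin(2*theta)/g = 130^2*sin(2*10°)/9.81 = 589.209 m
apex_dist = R/2 = 589.209/2 = 294.6 m

294.6 m


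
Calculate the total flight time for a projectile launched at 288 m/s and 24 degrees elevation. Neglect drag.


T = 2*v0*sin(theta)/g = 2*288*sin(24°)/9.81 = 23.88 s

23.88 s


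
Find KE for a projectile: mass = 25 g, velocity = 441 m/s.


E = 0.5*m*v^2 = 0.5*0.025*441^2 = 2431 J

2431 J


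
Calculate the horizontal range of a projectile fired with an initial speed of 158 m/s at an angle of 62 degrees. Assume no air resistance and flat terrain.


R = v0^2 * sin(2*theta) / g = 158^2 * sin(2*62°) / 9.81 = 2110 m

2110 m


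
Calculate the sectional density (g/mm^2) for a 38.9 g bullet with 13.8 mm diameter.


SD = m/d^2 = 38.9/13.8^2 = 0.2043 g/mm^2

0.2043 g/mm^2


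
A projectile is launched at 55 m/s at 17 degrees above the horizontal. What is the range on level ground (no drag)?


R = v0^2 * sin(2*theta) / g = 55^2 * sin(2*17°) / 9.81 = 172.4 m

172.4 m


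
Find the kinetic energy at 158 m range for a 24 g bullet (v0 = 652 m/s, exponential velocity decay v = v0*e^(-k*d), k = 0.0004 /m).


v = v0*exp(-k*d) = 652*exp(-0.0004*158) = 612.069 m/s
E = 0.5*m*v^2 = 0.5*0.024*612.069^2 = 4496 J

4496 J


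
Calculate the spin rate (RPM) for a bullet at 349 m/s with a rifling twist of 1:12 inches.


twist_m = 12*0.0254 = 0.3048 m
spin = v/twist = 349/0.3048 = 1145.013 rev/s
RPM = spin*60 = 1145.013*60 ≈ 68701 RPM

68701 RPM


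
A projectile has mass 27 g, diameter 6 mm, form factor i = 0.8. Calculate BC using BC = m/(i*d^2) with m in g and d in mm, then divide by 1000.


BC = m/(i*d^2*1000) = 27/(0.8 * 6^2 * 1000) = 0.0009375

0.0009375


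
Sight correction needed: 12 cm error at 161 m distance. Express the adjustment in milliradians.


1 mrad subtends 1 cm per 10 m of range, so adj = error_cm / (dist_m / 10) = 12 / (161/10) = 0.7453 mrad

0.7453 mrad


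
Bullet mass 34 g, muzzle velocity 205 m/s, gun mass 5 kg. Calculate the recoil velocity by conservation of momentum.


v_recoil = m_p * v_p / m_gun = 0.034 * 205 / 5 = 1.394 m/s

1.394 m/s


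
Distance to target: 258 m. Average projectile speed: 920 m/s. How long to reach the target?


t = d/v = 258/920 = 0.2804 s

0.2804 s


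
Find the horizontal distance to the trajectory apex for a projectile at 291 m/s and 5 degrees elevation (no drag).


R = v0^2*sin(2*theta)/g = 291^2*sin(2*5°)/9.81 = 1498.95 m
apex_dist = R/2 = 1498.95/2 = 749.5 m

749.5 m


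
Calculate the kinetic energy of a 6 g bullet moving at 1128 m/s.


E = 0.5*m*v^2 = 0.5*0.006*1128^2 = 3817 J

3817 J


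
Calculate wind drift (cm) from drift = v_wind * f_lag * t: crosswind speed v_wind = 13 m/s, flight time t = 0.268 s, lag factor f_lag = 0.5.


drift = v_wind * lag * t = 13 * 0.5 * 0.268 = 1.742 m ≈ 174.2 cm

174.2 cm


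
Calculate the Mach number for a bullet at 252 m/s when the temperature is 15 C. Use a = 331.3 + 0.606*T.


a = 331.3 + 0.606*(15) = 340.39 m/s
M = v/a = 252/340.39 = 0.7403

0.7403


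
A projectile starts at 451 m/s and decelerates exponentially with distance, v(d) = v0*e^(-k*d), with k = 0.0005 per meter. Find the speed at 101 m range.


v = v0*exp(-k*d) = 451*exp(-0.0005*101) = 428.8 m/s

428.8 m/s


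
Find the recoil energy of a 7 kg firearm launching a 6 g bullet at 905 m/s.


v_r = m_p*v_p/m_gun = 0.006*905/7 = 0.775714 m/s, E_r = 0.5*m_gun*v_r^2 = 0.5*7*0.775714^2 = 2.106 J

2.106 J


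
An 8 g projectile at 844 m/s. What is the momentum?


p = m*v = 0.008*844 = 6.752 kg·m/s

6.752 kg·m/s


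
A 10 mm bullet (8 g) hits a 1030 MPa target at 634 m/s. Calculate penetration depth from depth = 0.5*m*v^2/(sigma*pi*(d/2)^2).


A = pi*(d/2)^2 = pi*(10/2)^2 = 78.5398 mm^2
E = 0.5*m*v^2 = 0.5*0.008*634^2 = 1607.82 J
depth = E/(sigma*A) = 1607.82 J / (1030 MPa * 78.5398 mm^2) = 1607.82/(1030 * 78.5398) m = 0.0198752 m ≈ 19.88 mm

19.88 mm


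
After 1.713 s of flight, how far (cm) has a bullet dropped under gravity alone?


drop = 0.5*g*t^2 = 0.5*9.81*1.713^2 = 14.3931 m ≈ 1439 cm

1439 cm


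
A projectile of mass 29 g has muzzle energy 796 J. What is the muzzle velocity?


v = sqrt(2*E/m) = sqrt(2*796/0.029) = 234.3 m/s

234.3 m/s


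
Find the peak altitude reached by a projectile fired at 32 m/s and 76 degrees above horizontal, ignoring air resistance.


H = (v0*sin(theta))^2 / (2g) = (32*sin(76°))^2 / (2*9.81) = 49.14 m

49.14 m


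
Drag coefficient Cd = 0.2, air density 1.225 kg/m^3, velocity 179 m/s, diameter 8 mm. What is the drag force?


A = pi*(d/2)^2 = pi*(8/2000)^2 = 5.02655e-05 m^2
Fd = 0.5*Cd*rho*A*v^2 = 0.5*0.2*1.225*5.02655e-05*179^2 = 0.1973 N

0.1973 N


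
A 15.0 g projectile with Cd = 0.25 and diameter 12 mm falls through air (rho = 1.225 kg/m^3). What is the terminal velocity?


A = pi*(d/2)^2 = pi*(12/2000)^2 = 1.13097e-04 m^2
vt = sqrt(2mg/(Cd*rho*A)) = sqrt(2*0.015*9.81/(0.25 * 1.225 * 1.13097e-04)) = 92.18 m/s

92.18 m/s


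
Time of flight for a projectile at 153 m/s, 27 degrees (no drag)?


T = 2*v0*sin(theta)/g = 2*153*sin(27°)/9.81 = 14.16 s

14.16 s


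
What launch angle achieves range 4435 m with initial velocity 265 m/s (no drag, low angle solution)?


sin(2*theta) = R*g/v0^2 = 4435*9.81/265^2 = 0.619542, theta = arcsin(0.619542)/2 = 19.14°

19.14 degrees


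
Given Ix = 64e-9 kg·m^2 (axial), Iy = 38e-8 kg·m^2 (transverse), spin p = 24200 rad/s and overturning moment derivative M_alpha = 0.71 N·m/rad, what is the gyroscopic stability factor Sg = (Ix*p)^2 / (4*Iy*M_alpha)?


Sg = Ix^2 * p^2 / (4 * Iy * M_alpha) = (64e-9)^2 * 24200^2 / (4 * 38e-8 * 0.71) = 2.223

2.223


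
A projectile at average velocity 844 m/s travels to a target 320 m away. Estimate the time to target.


t = d/v = 320/844 = 0.3791 s

0.3791 s


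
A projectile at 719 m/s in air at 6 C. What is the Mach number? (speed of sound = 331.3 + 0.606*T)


a = 331.3 + 0.606*(6) = 334.936 m/s
M = v/a = 719/334.936 = 2.147

2.147


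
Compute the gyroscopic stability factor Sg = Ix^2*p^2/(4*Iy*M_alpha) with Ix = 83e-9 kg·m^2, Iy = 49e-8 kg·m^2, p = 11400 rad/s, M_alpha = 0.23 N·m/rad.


Sg = Ix^2 * p^2 / (4 * Iy * M_alpha) = (83e-9)^2 * 11400^2 / (4 * 49e-8 * 0.23) = 1.986

1.986


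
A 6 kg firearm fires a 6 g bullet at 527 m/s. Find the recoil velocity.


v_recoil = m_p * v_p / m_gun = 0.006 * 527 / 6 = 0.527 m/s

0.527 m/s


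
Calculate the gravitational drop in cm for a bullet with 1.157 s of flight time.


drop = 0.5*g*t^2 = 0.5*9.81*1.157^2 = 6.56607 m ≈ 656.6 cm

656.6 cm


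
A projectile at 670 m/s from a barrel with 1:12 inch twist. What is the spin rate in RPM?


twist_m = 12*0.0254 = 0.3048 m
spin = v/twist = 670/0.3048 = 2198.163 rev/s
RPM = spin*60 = 2198.163*60 ≈ 131890 RPM

131890 RPM


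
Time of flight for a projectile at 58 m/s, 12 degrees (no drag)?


T = 2*v0*sin(theta)/g = 2*58*sin(12°)/9.81 = 2.458 s

2.458 s


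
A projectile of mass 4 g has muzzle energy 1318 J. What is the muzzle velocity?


v = sqrt(2*E/m) = sqrt(2*1318/0.004) = 811.8 m/s

811.8 m/s


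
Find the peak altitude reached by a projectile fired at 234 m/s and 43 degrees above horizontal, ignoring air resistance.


H = (v0*sin(theta))^2 / (2g) = (234*sin(43°))^2 / (2*9.81) = 1298 m

1298 m


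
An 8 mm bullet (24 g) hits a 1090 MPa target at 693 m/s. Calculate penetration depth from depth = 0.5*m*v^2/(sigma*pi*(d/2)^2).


A = pi*(d/2)^2 = pi*(8/2)^2 = 50.2655 mm^2
E = 0.5*m*v^2 = 0.5*0.024*693^2 = 5762.99 J
depth = E/(sigma*A) = 5762.99 J / (1090 MPa * 50.2655 mm^2) = 5762.99/(1090 * 50.2655) m = 0.105184 m ≈ 105.2 mm

105.2 mm


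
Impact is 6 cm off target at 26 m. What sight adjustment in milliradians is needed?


1 mrad subtends 1 cm per 10 m of range, so adj = error_cm / (dist_m / 10) = 6 / (26/10) = 2.308 mrad

2.308 mrad


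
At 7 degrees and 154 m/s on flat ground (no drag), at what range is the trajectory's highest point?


R = v0^2*sin(2*theta)/g = 154^2*sin(2*7°)/9.81 = 584.854 m
apex_dist = R/2 = 584.854/2 = 292.4 m

292.4 m


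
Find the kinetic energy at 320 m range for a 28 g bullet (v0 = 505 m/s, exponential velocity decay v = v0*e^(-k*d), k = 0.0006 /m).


v = v0*exp(-k*d) = 505*exp(-0.0006*320) = 416.78 m/s
E = 0.5*m*v^2 = 0.5*0.028*416.78^2 = 2432 J

2432 J


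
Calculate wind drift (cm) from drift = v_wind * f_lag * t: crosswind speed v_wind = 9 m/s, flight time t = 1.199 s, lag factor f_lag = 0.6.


drift = v_wind * lag * t = 9 * 0.6 * 1.199 = 6.4746 m ≈ 647.5 cm

647.5 cm


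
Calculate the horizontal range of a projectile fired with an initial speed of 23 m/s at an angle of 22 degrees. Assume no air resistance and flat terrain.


R = v0^2 * sin(2*theta) / g = 23^2 * sin(2*22°) / 9.81 = 37.46 m

37.46 m


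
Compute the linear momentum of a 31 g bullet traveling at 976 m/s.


p = m*v = 0.031*976 = 30.26 kg·m/s

30.26 kg·m/s


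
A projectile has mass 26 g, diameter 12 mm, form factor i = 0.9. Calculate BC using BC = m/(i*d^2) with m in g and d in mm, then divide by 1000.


BC = m/(i*d^2*1000) = 26/(0.9 * 12^2 * 1000) = 0.0002006

0.0002006


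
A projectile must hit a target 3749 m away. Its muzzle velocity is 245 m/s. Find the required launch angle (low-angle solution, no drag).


sin(2*theta) = R*g/v0^2 = 3749*9.81/245^2 = 0.612706, theta = arcsin(0.612706)/2 = 18.89°

18.89 degrees


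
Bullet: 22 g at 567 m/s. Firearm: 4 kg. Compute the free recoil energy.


v_r = m_p*v_p/m_gun = 0.022*567/4 = 3.1185 m/s, E_r = 0.5*m_gun*v_r^2 = 0.5*4*3.1185^2 = 19.45 J

19.45 J


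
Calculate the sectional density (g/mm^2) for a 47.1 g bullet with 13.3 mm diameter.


SD = m/d^2 = 47.1/13.3^2 = 0.2663 g/mm^2

0.2663 g/mm^2


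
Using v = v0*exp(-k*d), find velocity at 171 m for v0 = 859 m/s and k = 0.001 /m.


v = v0*exp(-k*d) = 859*exp(-0.001*171) = 724 m/s

724 m/s


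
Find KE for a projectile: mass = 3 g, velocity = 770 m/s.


E = 0.5*m*v^2 = 0.5*0.003*770^2 = 889.4 J

889.4 J


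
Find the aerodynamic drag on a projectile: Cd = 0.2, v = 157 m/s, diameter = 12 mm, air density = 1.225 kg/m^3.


A = pi*(d/2)^2 = pi*(12/2000)^2 = 1.13097e-04 m^2
Fd = 0.5*Cd*rho*A*v^2 = 0.5*0.2*1.225*1.13097e-04*157^2 = 0.3415 N

0.3415 N


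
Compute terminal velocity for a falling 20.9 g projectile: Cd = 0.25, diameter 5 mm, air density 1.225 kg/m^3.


A = pi*(d/2)^2 = pi*(5/2000)^2 = 1.96350e-05 m^2
vt = sqrt(2mg/(Cd*rho*A)) = sqrt(2*0.0209*9.81/(0.25 * 1.225 * 1.96350e-05)) = 261.1 m/s

261.1 m/s


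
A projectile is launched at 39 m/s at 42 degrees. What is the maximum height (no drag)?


H = (v0*sin(theta))^2 / (2g) = (39*sin(42°))^2 / (2*9.81) = 34.71 m

34.71 m


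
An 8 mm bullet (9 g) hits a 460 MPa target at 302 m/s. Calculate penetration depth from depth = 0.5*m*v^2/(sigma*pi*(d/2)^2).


A = pi*(d/2)^2 = pi*(8/2)^2 = 50.2655 mm^2
E = 0.5*m*v^2 = 0.5*0.009*302^2 = 410.418 J
depth = E/(sigma*A) = 410.418 J / (460 MPa * 50.2655 mm^2) = 410.418/(460 * 50.2655) m = 0.01775 m ≈ 17.75 mm

17.75 mm


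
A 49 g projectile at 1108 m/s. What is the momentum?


p = m*v = 0.049*1108 = 54.29 kg·m/s

54.29 kg·m/s


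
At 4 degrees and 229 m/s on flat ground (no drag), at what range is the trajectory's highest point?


R = v0^2*sin(2*theta)/g = 229^2*sin(2*4°)/9.81 = 743.973 m
apex_dist = R/2 = 743.973/2 = 372 m

372 m


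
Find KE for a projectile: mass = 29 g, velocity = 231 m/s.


E = 0.5*m*v^2 = 0.5*0.029*231^2 = 773.7 J

773.7 J


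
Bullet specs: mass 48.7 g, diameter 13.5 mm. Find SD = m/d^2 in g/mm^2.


SD = m/d^2 = 48.7/13.5^2 = 0.2672 g/mm^2

0.2672 g/mm^2


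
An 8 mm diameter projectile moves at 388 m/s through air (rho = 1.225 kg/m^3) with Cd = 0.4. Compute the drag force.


A = pi*(d/2)^2 = pi*(8/2000)^2 = 5.02655e-05 m^2
Fd = 0.5*Cd*rho*A*v^2 = 0.5*0.4*1.225*5.02655e-05*388^2 = 1.854 N

1.854 N


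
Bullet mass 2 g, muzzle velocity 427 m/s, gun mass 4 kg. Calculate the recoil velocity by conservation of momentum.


v_recoil = m_p * v_p / m_gun = 0.002 * 427 / 4 = 0.2135 m/s

0.2135 m/s


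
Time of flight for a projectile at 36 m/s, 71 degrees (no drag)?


T = 2*v0*sin(theta)/g = 2*36*sin(71°)/9.81 = 6.94 s

6.94 s


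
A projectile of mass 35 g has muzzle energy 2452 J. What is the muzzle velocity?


v = sqrt(2*E/m) = sqrt(2*2452/0.035) = 374.3 m/s

374.3 m/s


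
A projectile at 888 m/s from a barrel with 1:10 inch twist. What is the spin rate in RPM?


twist_m = 10*0.0254 = 0.254 m
spin = v/twist = 888/0.254 = 3496.063 rev/s
RPM = spin*60 = 3496.063*60 ≈ 209764 RPM

209764 RPM


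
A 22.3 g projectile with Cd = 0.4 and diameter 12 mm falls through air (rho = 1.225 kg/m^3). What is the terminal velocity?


A = pi*(d/2)^2 = pi*(12/2000)^2 = 1.13097e-04 m^2
vt = sqrt(2mg/(Cd*rho*A)) = sqrt(2*0.0223*9.81/(0.4 * 1.225 * 1.13097e-04)) = 88.85 m/s

88.85 m/s


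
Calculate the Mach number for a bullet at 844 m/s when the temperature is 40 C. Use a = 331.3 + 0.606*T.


a = 331.3 + 0.606*(40) = 355.54 m/s
M = v/a = 844/355.54 = 2.374

2.374


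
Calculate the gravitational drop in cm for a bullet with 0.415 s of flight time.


drop = 0.5*g*t^2 = 0.5*9.81*0.415^2 = 0.844764 m ≈ 84.48 cm

84.48 cm


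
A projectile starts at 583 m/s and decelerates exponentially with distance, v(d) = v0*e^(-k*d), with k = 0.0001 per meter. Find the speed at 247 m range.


v = v0*exp(-k*d) = 583*exp(-0.0001*247) = 568.8 m/s

568.8 m/s


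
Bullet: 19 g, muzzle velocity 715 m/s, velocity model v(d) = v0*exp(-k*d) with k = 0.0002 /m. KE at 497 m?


v = v0*exp(-k*d) = 715*exp(-0.0002*497) = 647.347 m/s
E = 0.5*m*v^2 = 0.5*0.019*647.347^2 = 3981 J

3981 J


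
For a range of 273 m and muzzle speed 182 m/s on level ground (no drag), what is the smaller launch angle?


sin(2*theta) = R*g/v0^2 = 273*9.81/182^2 = 0.0808516, theta = arcsin(0.0808516)/2 = 2.319°

2.319 degrees


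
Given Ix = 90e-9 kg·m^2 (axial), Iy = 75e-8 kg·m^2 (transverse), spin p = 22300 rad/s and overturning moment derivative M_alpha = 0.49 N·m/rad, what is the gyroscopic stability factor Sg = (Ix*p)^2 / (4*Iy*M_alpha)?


Sg = Ix^2 * p^2 / (4 * Iy * M_alpha) = (90e-9)^2 * 22300^2 / (4 * 75e-8 * 0.49) = 2.74

2.74


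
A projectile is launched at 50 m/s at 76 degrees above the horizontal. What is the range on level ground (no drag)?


R = v0^2 * sin(2*theta) / g = 50^2 * sin(2*76°) / 9.81 = 119.6 m

119.6 m


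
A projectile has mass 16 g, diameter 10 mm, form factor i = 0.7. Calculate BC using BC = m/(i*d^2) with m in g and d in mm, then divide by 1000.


BC = m/(i*d^2*1000) = 16/(0.7 * 10^2 * 1000) = 0.0002286

0.0002286


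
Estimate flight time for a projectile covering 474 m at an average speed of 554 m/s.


t = d/v = 474/554 = 0.8556 s

0.8556 s


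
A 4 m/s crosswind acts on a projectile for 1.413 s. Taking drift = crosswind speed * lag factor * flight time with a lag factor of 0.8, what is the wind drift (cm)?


drift = v_wind * lag * t = 4 * 0.8 * 1.413 = 4.5216 m ≈ 452.2 cm

452.2 cm


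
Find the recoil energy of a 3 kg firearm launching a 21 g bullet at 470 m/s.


v_r = m_p*v_p/m_gun = 0.021*470/3 = 3.29 m/s, E_r = 0.5*m_gun*v_r^2 = 0.5*3*3.29^2 = 16.24 J

16.24 J


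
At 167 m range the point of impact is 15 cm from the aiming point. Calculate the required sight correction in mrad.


1 mrad subtends 1 cm per 10 m of range, so adj = error_cm / (dist_m / 10) = 15 / (167/10) = 0.8982 mrad

0.8982 mrad


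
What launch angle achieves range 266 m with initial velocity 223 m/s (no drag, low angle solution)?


sin(2*theta) = R*g/v0^2 = 266*9.81/223^2 = 0.0524736, theta = arcsin(0.0524736)/2 = 1.504°

1.504 degrees


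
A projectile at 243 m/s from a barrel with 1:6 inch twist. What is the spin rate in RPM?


twist_m = 6*0.0254 = 0.1524 m
spin = v/twist = 243/0.1524 = 1594.488 rev/s
RPM = spin*60 = 1594.488*60 ≈ 95669 RPM

95669 RPM


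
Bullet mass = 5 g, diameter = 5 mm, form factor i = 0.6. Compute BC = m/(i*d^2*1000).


BC = m/(i*d^2*1000) = 5/(0.6 * 5^2 * 1000) = 0.0003333

0.0003333
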